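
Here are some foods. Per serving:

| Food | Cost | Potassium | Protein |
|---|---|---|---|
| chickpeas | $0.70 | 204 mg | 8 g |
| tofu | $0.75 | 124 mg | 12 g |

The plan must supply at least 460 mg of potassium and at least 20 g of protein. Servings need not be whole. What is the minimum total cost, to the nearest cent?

$1.67

chickpeas only: max(460/204, 20/8) = 2.5 servings → $1.75.
tofu only: max(460/124, 20/12) = 3.71 servings → $2.78.
chickpeas + tofu with both tight: 2.088 servings and 0.2747 servings → $1.67.
Cheapest feasible corner: $1.67.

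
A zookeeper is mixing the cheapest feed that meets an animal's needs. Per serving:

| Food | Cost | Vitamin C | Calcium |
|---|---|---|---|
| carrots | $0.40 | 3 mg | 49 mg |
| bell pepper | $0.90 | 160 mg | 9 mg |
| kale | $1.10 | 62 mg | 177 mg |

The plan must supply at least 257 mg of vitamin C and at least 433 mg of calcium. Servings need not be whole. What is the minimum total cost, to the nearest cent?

$3.26

carrots only: max(257/3, 433/49) = 85.67 servings → $34.27.
bell pepper only: max(257/160, 433/9) = 48.11 servings → $43.30.
kale only: max(257/62, 433/177) = 4.145 servings → $4.56.
carrots + bell pepper with both tight: 8.571 servings and 1.446 servings → $4.73.
carrots + kale: the both-tight solution has a negative serving — not a feasible corner.
bell pepper + kale with both tight: 0.6715 servings and 2.412 servings → $3.26.
Cheapest feasible corner: $3.26.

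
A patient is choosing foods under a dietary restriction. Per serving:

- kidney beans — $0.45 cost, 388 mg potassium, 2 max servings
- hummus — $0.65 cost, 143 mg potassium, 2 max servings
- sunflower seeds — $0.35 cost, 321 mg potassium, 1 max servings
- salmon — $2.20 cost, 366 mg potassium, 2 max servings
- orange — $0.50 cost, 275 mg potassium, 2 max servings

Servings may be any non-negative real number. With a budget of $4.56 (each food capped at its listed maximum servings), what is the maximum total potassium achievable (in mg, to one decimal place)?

2101.0 mg

Potassium per dollar: sunflower seeds 917.1, kidney beans 862.2, orange 550, hummus 220, salmon 166.4.
Take 1 serving of sunflower seeds: spends $0.35, +321.0 mg potassium (running total 321.0 mg).
Take 2 servings of kidney beans: spends $0.90, +776.0 mg potassium (running total 1097.0 mg).
Take 2 servings of orange: spends $1.00, +550.0 mg potassium (running total 1647.0 mg).
Take 2 servings of hummus: spends $1.30, +286.0 mg potassium (running total 1933.0 mg).
Take 0.4591 servings of salmon: spends $1.01, +168.0 mg potassium (running total 2101.0 mg).
Greedy by best ratio exhausts the cost allowance optimally: 2101.0 mg.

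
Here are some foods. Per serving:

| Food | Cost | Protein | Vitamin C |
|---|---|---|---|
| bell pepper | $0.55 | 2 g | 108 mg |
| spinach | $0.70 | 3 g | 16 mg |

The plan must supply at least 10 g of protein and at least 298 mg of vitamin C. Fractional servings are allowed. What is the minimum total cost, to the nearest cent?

$2.54

bell pepper only: max(10/2, 298/108) = 5 servings → $2.75.
spinach only: max(10/3, 298/16) = 18.62 servings → $13.04.
bell pepper + spinach with both tight: 2.514 servings and 1.658 servings → $2.54.
Cheapest feasible corner: $2.54.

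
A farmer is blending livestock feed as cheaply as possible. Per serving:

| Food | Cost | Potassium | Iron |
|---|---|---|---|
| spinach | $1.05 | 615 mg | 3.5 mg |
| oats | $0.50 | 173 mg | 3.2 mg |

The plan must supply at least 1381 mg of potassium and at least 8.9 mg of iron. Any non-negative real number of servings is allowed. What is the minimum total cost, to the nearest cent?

$2.45

A basic optimal solution has at most two foods positive. Try each food alone and each pair with both targets met exactly.
spinach only: max(1381/615, 8.9/3.5) = 2.543 servings → $2.67.
oats only: max(1381/173, 8.9/3.2) = 7.983 servings → $3.99.
spinach + oats with both tight: 2.113 servings and 0.4697 servings → $2.45.
The minimum over all feasible corners is $2.45.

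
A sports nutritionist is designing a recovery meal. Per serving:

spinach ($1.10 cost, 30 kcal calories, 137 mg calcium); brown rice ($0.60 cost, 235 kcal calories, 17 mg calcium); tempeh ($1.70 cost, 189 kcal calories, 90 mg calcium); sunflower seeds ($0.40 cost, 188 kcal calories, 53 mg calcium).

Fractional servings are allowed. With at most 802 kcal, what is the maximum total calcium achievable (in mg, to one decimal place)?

3662.5 mg

Calcium per kcal: spinach 4.567, tempeh 0.4762, sunflower seeds 0.2819, brown rice 0.07234.
With no serving limits, spend the whole calories allowance on spinach: 802 kcal / 30 kcal × 137 mg = 3662.5 mg.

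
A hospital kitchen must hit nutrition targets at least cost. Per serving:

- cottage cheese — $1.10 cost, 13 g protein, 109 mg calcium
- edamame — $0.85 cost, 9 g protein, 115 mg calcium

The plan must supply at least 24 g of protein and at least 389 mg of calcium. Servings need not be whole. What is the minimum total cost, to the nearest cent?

Check every corner: each single food scaled to meet both minima, and each pair solved so both constraints bind.
cottage cheese only: max(24/13, 389/109) = 3.569 servings → $3.93.
edamame only: max(24/9, 389/115) = 3.383 servings → $2.88.
cottage cheese + edamame with both targets exact would need a negative amount; discard.
The minimum over all feasible corners is $2.88.

$2.88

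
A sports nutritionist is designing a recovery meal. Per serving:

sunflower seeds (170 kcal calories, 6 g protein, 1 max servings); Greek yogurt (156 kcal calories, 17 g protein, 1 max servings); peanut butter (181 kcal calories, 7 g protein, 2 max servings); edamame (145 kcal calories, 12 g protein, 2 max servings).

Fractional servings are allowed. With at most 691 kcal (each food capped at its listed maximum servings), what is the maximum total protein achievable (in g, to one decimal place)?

Protein per kcal: Greek yogurt 0.109, edamame 0.08276, peanut butter 0.03867, sunflower seeds 0.03529.
Take 1 serving of Greek yogurt: uses 156 kcal, +17.0 g protein (running total 17.0 g).
Take 2 servings of edamame: uses 290 kcal, +24.0 g protein (running total 41.0 g).
Take 1.354 servings of peanut butter: uses 245 kcal, +9.5 g protein (running total 50.5 g).
Greedy by best ratio exhausts the calories allowance optimally: 50.5 g.

50.5 g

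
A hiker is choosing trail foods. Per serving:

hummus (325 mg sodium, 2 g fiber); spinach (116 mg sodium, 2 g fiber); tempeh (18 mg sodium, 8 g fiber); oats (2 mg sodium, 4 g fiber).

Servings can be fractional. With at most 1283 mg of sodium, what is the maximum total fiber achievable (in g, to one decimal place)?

2566.0 g

Fiber per mg sodium: oats 2, tempeh 0.4444, spinach 0.01724, hummus 0.006154.
With no serving limits, spend the whole sodium allowance on oats: 1283 mg / 2 mg × 4 g = 2566.0 g.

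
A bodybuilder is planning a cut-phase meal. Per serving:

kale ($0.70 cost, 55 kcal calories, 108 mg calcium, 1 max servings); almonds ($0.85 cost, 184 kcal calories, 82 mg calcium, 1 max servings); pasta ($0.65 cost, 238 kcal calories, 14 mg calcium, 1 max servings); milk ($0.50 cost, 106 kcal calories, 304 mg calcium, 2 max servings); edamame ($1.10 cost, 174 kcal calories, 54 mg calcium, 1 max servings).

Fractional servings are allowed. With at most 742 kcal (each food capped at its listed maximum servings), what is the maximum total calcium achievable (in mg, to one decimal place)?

858.9 mg

Calcium per kcal: milk 2.868, kale 1.964, almonds 0.4457, edamame 0.3103, pasta 0.05882.
Take 2 servings of milk: uses 212 kcal, +608.0 mg calcium (running total 608.0 mg).
Take 1 serving of kale: uses 55 kcal, +108.0 mg calcium (running total 716.0 mg).
Take 1 serving of almonds: uses 184 kcal, +82.0 mg calcium (running total 798.0 mg).
Take 1 serving of edamame: uses 174 kcal, +54.0 mg calcium (running total 852.0 mg).
Take 0.4916 servings of pasta: uses 117 kcal, +6.9 mg calcium (running total 858.9 mg).
Filling greedily by calcium-per-kcal is optimal for one linear limit, giving 858.9 mg.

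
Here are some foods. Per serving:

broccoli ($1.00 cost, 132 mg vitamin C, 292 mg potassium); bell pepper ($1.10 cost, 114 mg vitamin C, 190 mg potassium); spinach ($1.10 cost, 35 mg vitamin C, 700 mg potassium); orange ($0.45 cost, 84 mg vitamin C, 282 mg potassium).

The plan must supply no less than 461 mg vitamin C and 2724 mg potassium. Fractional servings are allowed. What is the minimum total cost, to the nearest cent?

Check every corner: each single food scaled to meet both minima, and each pair solved so both constraints bind.
broccoli only: max(461/132, 2724/292) = 9.329 servings → $9.33.
bell pepper only: max(461/114, 2724/190) = 14.34 servings → $15.77.
spinach only: max(461/35, 2724/700) = 13.17 servings → $14.49.
orange only: max(461/84, 2724/282) = 9.66 servings → $4.35.
broccoli + bell pepper: the both-tight solution has a negative serving — not a feasible corner.
broccoli + spinach with both tight: 2.767 servings and 2.737 servings → $5.78.
broccoli + orange: intersection lies outside the first quadrant.
bell pepper + spinach with both tight: 3.108 servings and 3.048 servings → $6.77.
bell pepper + orange with both targets exact would need a negative amount; discard.
spinach + orange with both tight: 2.019 servings and 4.647 servings → $4.31.
Cheapest feasible corner: $4.31.

$4.31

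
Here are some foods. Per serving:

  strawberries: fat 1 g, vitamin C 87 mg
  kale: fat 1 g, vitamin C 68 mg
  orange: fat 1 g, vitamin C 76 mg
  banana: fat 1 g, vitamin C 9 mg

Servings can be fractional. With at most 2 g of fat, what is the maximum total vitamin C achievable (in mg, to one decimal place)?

Vitamin C per g fat: strawberries 87, orange 76, kale 68, banana 9.
With no serving limits, spend the whole fat allowance on strawberries: 2 g / 1 g × 87 mg = 174.0 mg.

174.0 mg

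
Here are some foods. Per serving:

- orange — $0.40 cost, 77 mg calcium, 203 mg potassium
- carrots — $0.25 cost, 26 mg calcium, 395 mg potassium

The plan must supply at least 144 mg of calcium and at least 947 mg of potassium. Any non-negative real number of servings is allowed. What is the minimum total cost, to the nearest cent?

$0.95

At the optimum either one food covers both requirements or two foods hit both targets exactly; no other combination can be cheaper.
orange only: max(144/77, 947/203) = 4.665 servings → $1.87.
carrots only: max(144/26, 947/395) = 5.538 servings → $1.38.
orange + carrots with both tight: 1.283 servings and 1.738 servings → $0.95.
Cheapest feasible corner: $0.95.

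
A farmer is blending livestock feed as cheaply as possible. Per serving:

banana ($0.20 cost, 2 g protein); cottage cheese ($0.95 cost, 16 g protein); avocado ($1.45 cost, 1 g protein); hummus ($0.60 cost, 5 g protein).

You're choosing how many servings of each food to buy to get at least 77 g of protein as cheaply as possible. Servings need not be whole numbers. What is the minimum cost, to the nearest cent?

$4.57

Cost per g of protein: cottage cheese $0.0594, banana $0.1000, hummus $0.1200, avocado $1.4500.
With no serving limits, use only cottage cheese: 77 g / 16 g = 4.812 servings × $0.95 = $4.57.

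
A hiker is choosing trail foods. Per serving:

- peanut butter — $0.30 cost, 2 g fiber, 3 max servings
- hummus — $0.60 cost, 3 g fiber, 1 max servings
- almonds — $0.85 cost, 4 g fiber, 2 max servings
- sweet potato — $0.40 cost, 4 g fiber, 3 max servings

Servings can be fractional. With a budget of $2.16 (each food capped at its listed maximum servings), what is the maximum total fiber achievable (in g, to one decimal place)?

18.3 g

Fiber per dollar: sweet potato 10, peanut butter 6.667, hummus 5, almonds 4.706.
Take 3 servings of sweet potato: spends $1.20, +12.0 g fiber (running total 12.0 g).
Take 3 servings of peanut butter: spends $0.90, +6.0 g fiber (running total 18.0 g).
Take 0.1 servings of hummus: spends $0.06, +0.3 g fiber (running total 18.3 g).
Filling greedily by fiber-per-dollar is optimal for one linear limit, giving 18.3 g.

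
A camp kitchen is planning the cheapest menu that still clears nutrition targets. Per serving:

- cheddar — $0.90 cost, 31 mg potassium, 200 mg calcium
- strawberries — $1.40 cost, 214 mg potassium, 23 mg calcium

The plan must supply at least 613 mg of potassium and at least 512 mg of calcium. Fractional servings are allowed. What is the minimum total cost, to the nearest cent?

At the optimum either one food covers both requirements or two foods hit both targets exactly; no other combination can be cheaper.
cheddar only: max(613/31, 512/200) = 19.77 servings → $17.80.
strawberries only: max(613/214, 512/23) = 22.26 servings → $31.17.
cheddar + strawberries with both tight: 2.268 servings and 2.536 servings → $5.59.
Cheapest feasible corner: $5.59.

$5.59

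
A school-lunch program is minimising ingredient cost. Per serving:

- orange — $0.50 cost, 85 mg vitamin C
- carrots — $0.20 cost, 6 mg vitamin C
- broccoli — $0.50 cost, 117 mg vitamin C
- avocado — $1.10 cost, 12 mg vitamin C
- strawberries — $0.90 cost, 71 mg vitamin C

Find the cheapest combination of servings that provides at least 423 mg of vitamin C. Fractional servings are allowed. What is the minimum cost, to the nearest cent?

Cost per mg of vitamin C: broccoli $0.0043, orange $0.0059, strawberries $0.0127, carrots $0.0333, avocado $0.0917.
With no serving limits, use only broccoli: 423 mg / 117 mg = 3.615 servings × $0.50 = $1.81.

$1.81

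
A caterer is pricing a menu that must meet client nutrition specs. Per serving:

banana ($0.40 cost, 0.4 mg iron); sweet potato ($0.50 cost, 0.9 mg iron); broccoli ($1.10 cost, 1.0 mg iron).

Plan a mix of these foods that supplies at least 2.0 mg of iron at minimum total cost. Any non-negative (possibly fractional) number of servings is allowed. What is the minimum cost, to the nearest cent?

$1.11

Cost per mg of iron: sweet potato $0.5556, banana $1.0000, broccoli $1.1000.
With no serving limits, use only sweet potato: 2.0 mg / 0.9 mg = 2.222 servings × $0.50 = $1.11.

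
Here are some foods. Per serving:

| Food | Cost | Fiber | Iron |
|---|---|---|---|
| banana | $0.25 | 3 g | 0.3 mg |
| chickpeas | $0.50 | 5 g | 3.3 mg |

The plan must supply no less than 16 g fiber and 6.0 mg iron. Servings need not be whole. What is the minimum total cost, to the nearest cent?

banana only: max(16/3, 6.0/0.3) = 20 servings → $5.00.
chickpeas only: max(16/5, 6.0/3.3) = 3.2 servings → $1.60.
banana + chickpeas with both tight: 2.714 servings and 1.571 servings → $1.46.
So the least-cost plan costs $1.46.

$1.46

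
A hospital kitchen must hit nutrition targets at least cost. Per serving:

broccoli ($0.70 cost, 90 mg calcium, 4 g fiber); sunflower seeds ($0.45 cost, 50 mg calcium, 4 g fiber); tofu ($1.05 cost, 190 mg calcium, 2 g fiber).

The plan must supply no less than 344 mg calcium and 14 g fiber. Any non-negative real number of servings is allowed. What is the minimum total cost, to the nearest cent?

For a min-cost LP with two ≥-constraints, a basic feasible solution has at most two positive variables.
broccoli only: max(344/90, 14/4) = 3.822 servings → $2.68.
sunflower seeds only: max(344/50, 14/4) = 6.88 servings → $3.10.
tofu only: max(344/190, 14/2) = 7 servings → $7.35.
broccoli + sunflower seeds: the both-tight solution has a negative serving — not a feasible corner.
broccoli + tofu with both tight: 3.4 servings and 0.2 servings → $2.59.
sunflower seeds + tofu with both tight: 2.988 servings and 1.024 servings → $2.42.
Cheapest feasible corner: $2.42.

$2.42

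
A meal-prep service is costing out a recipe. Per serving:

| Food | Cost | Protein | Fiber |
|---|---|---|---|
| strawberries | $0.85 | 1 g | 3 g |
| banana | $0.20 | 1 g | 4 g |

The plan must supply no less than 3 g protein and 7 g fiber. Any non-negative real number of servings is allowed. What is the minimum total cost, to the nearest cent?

$0.60

Minimising a linear cost over {protein ≥ 3, fiber ≥ 7, servings ≥ 0} — the optimum is at a vertex, using one or two foods.
strawberries only: max(3/1, 7/3) = 3 servings → $2.55.
banana only: max(3/1, 7/4) = 3 servings → $0.60.
strawberries + banana with both targets exact would need a negative amount; discard.
So the least-cost plan costs $0.60.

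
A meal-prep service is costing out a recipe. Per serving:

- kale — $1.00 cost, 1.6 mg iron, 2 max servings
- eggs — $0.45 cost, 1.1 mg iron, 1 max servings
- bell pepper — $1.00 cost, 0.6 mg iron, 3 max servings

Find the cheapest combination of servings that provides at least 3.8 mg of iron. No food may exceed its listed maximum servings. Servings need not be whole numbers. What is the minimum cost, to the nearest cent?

Cost per mg of iron: eggs $0.4091, kale $0.6250, bell pepper $1.6667.
Take 1 serving of eggs: +1.1 mg iron for $0.45 (total $0.45, still need 2.7 mg).
Take 1.688 servings of kale: +2.7 mg iron for $1.69 (total $2.14, still need 0.0 mg).
Greedy by cheapest-per-mg is optimal for a single linear constraint, so the minimum cost is $2.14.

$2.14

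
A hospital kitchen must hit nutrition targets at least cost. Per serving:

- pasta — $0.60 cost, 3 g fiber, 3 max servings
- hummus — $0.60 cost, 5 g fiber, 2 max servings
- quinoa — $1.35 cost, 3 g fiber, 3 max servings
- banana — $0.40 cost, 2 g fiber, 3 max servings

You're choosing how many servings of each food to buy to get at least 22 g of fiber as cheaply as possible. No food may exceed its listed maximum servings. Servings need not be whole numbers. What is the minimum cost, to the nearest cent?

$3.60

Cost per g of fiber: hummus $0.1200, pasta $0.2000, banana $0.2000, quinoa $0.4500.
Take 2 servings of hummus: +10.0 g fiber for $1.20 (total $1.20, still need 12.0 g).
Take 3 servings of pasta: +9.0 g fiber for $1.80 (total $3.00, still need 3.0 g).
Take 1.5 servings of banana: +3.0 g fiber for $0.60 (total $3.60, still need 0.0 g).
Filling from the cheapest source first is optimal under one linear minimum: $3.60.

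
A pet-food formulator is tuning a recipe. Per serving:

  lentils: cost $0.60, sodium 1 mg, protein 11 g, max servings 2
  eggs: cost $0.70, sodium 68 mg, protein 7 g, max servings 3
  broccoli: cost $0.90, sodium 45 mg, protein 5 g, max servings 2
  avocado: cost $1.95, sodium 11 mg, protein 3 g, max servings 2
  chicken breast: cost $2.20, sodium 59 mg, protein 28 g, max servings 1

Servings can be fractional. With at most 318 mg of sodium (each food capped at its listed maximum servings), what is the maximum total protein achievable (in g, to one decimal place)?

80.9 g

Protein per mg sodium: lentils 11, chicken breast 0.4746, avocado 0.2727, broccoli 0.1111, eggs 0.1029.
Take 2 servings of lentils: uses 2 mg sodium, +22.0 g protein (running total 22.0 g).
Take 1 serving of chicken breast: uses 59 mg sodium, +28.0 g protein (running total 50.0 g).
Take 2 servings of avocado: uses 22 mg sodium, +6.0 g protein (running total 56.0 g).
Take 2 servings of broccoli: uses 90 mg sodium, +10.0 g protein (running total 66.0 g).
Take 2.132 servings of eggs: uses 145 mg sodium, +14.9 g protein (running total 80.9 g).
Greedy by best ratio exhausts the sodium allowance optimally: 80.9 g.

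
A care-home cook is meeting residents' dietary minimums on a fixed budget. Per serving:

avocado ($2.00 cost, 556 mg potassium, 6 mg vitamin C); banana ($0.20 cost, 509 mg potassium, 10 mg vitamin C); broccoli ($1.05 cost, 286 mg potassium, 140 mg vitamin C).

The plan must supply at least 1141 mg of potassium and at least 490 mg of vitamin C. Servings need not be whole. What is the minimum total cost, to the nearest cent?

avocado only: max(1141/556, 490/6) = 81.67 servings → $163.33.
banana only: max(1141/509, 490/10) = 49 servings → $9.80.
broccoli only: max(1141/286, 490/140) = 3.99 servings → $4.19.
avocado + banana: intersection lies outside the first quadrant.
avocado + broccoli with both tight: 0.2575 servings and 3.489 servings → $4.18.
banana + broccoli with both tight: 0.2865 servings and 3.48 servings → $3.71.
Cheapest feasible corner: $3.71.

$3.71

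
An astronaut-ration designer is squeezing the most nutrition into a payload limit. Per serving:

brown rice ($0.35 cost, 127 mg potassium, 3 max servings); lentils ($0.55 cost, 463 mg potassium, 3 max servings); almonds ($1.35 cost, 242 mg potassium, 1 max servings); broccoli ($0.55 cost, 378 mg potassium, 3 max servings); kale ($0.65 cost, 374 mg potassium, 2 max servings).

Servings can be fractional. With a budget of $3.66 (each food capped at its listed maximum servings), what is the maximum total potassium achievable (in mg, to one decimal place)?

2730.1 mg

Potassium per dollar: lentils 841.8, broccoli 687.3, kale 575.4, brown rice 362.9, almonds 179.3.
Take 3 servings of lentils: spends $1.65, +1389.0 mg potassium (running total 1389.0 mg).
Take 3 servings of broccoli: spends $1.65, +1134.0 mg potassium (running total 2523.0 mg).
Take 0.5538 servings of kale: spends $0.36, +207.1 mg potassium (running total 2730.1 mg).
Filling greedily by potassium-per-dollar is optimal for one linear limit, giving 2730.1 mg.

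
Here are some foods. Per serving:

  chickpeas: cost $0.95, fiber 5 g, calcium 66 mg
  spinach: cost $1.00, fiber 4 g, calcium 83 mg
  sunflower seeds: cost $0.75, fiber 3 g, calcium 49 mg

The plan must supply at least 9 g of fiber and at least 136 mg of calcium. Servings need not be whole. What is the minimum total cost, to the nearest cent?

This is a tiny linear program; its minimum lies at a vertex of the feasible set. List the vertices and price them.
chickpeas only: max(9/5, 136/66) = 2.061 servings → $1.96.
spinach only: max(9/4, 136/83) = 2.25 servings → $2.25.
sunflower seeds only: max(9/3, 136/49) = 3 servings → $2.25.
chickpeas + spinach with both tight: 1.344 servings and 0.5695 servings → $1.85.
chickpeas + sunflower seeds with both tight: 0.7021 servings and 1.83 servings → $2.04.
spinach + sunflower seeds with both targets exact would need a negative amount; discard.
Cheapest feasible corner: $1.85.

$1.85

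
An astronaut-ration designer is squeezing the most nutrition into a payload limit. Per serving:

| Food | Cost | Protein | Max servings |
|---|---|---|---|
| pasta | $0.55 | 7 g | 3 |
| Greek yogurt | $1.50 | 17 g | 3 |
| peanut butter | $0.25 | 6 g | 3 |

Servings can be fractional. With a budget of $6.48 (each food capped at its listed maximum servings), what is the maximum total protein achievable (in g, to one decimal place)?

85.2 g

Protein per dollar: peanut butter 24, pasta 12.73, Greek yogurt 11.33.
Take 3 servings of peanut butter: spends $0.75, +18.0 g protein (running total 18.0 g).
Take 3 servings of pasta: spends $1.65, +21.0 g protein (running total 39.0 g).
Take 2.72 servings of Greek yogurt: spends $4.08, +46.2 g protein (running total 85.2 g).
Filling greedily by protein-per-dollar is optimal for one linear limit, giving 85.2 g.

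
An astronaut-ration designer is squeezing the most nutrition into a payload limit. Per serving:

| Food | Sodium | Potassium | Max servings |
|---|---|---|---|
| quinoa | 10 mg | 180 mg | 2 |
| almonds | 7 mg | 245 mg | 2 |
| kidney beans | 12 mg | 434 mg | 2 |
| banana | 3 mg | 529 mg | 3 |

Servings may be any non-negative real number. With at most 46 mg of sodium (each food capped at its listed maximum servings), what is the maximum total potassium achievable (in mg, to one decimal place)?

2910.0 mg

Potassium per mg sodium: banana 176.3, kidney beans 36.17, almonds 35, quinoa 18.
Take 3 servings of banana: uses 9 mg sodium, +1587.0 mg potassium (running total 1587.0 mg).
Take 2 servings of kidney beans: uses 24 mg sodium, +868.0 mg potassium (running total 2455.0 mg).
Take 1.857 servings of almonds: uses 13 mg sodium, +455.0 mg potassium (running total 2910.0 mg).
Greedy by best ratio exhausts the sodium allowance optimally: 2910.0 mg.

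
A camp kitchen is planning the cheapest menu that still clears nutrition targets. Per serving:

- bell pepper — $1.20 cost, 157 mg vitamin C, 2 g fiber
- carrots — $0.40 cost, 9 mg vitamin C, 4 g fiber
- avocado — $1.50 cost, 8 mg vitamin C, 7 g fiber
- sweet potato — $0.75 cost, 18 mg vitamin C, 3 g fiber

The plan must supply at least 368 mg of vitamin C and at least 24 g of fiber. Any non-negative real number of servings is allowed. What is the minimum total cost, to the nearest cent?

$4.46

At the optimum either one food covers both requirements or two foods hit both targets exactly; no other combination can be cheaper.
bell pepper only: max(368/157, 24/2) = 12 servings → $14.40.
carrots only: max(368/9, 24/4) = 40.89 servings → $16.36.
avocado only: max(368/8, 24/7) = 46 servings → $69.00.
sweet potato only: max(368/18, 24/3) = 20.44 servings → $15.33.
bell pepper + carrots with both tight: 2.059 servings and 4.97 servings → $4.46.
bell pepper + avocado with both tight: 2.201 servings and 2.8 servings → $6.84.
bell pepper + sweet potato with both tight: 1.545 servings and 6.97 servings → $7.08.
carrots + avocado: the both-tight solution has a negative serving — not a feasible corner.
carrots + sweet potato with both targets exact would need a negative amount; discard.
avocado + sweet potato with both targets exact would need a negative amount; discard.
So the least-cost plan costs $4.46.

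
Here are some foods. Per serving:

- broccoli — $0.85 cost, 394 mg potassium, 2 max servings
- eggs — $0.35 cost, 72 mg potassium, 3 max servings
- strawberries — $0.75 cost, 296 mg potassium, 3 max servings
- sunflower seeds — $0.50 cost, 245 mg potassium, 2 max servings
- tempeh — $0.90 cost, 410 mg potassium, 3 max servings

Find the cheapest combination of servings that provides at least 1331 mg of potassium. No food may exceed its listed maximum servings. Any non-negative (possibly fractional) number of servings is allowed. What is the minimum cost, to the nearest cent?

$2.82

Cost per mg of potassium: sunflower seeds $0.0020, broccoli $0.0022, tempeh $0.0022, strawberries $0.0025, eggs $0.0049.
Take 2 servings of sunflower seeds: +490.0 mg potassium for $1.00 (total $1.00, still need 841.0 mg).
Take 2 servings of broccoli: +788.0 mg potassium for $1.70 (total $2.70, still need 53.0 mg).
Take 0.1293 servings of tempeh: +53.0 mg potassium for $0.12 (total $2.82, still need 0.0 mg).
Greedy by cheapest-per-mg is optimal for a single linear constraint, so the minimum cost is $2.82.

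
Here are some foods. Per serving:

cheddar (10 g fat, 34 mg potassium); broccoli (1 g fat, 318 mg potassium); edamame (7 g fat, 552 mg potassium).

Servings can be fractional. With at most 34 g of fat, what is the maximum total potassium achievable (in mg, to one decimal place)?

10812.0 mg

Potassium per g fat: broccoli 318, edamame 78.86, cheddar 3.4.
With no serving limits, spend the whole fat allowance on broccoli: 34 g / 1 g × 318 mg = 10812.0 mg.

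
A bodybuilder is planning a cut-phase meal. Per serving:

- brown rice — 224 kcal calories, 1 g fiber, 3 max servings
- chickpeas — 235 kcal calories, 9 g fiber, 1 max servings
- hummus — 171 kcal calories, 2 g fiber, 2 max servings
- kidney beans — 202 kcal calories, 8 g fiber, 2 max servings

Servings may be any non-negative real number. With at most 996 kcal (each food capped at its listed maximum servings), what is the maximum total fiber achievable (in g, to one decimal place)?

Fiber per kcal: kidney beans 0.0396, chickpeas 0.0383, hummus 0.0117, brown rice 0.004464.
Take 2 servings of kidney beans: uses 404 kcal, +16.0 g fiber (running total 16.0 g).
Take 1 serving of chickpeas: uses 235 kcal, +9.0 g fiber (running total 25.0 g).
Take 2 servings of hummus: uses 342 kcal, +4.0 g fiber (running total 29.0 g).
Take 0.06696 servings of brown rice: uses 15 kcal, +0.1 g fiber (running total 29.1 g).
Greedy by best ratio exhausts the calories allowance optimally: 29.1 g.

29.1 g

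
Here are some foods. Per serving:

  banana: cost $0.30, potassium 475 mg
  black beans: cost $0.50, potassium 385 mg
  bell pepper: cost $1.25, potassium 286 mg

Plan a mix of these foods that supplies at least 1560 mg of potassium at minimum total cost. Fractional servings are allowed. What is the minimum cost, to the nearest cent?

$0.99

Cost per mg of potassium: banana $0.0006, black beans $0.0013, bell pepper $0.0044.
With no serving limits, use only banana: 1560 mg / 475 mg = 3.284 servings × $0.30 = $0.99.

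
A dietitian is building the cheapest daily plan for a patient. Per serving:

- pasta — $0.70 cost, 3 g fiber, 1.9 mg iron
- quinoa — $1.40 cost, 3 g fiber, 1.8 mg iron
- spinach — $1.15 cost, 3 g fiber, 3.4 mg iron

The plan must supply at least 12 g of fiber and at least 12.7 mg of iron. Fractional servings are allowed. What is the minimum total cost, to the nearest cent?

$4.33

For a min-cost LP with two ≥-constraints, a basic feasible solution has at most two positive variables.
pasta only: max(12/3, 12.7/1.9) = 6.684 servings → $4.68.
quinoa only: max(12/3, 12.7/1.8) = 7.056 servings → $9.88.
spinach only: max(12/3, 12.7/3.4) = 4 servings → $4.60.
pasta + quinoa with both targets exact would need a negative amount; discard.
pasta + spinach with both tight: 0.6 servings and 3.4 servings → $4.33.
quinoa + spinach with both tight: 0.5625 servings and 3.438 servings → $4.74.
So the least-cost plan costs $4.33.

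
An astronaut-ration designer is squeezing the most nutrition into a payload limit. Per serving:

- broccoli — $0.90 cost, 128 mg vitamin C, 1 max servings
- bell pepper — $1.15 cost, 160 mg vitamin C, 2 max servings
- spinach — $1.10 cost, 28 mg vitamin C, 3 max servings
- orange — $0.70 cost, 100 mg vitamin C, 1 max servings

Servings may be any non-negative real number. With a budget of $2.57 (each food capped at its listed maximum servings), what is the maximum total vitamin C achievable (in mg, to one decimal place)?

363.0 mg

Vitamin C per dollar: orange 142.9, broccoli 142.2, bell pepper 139.1, spinach 25.45.
Take 1 serving of orange: spends $0.70, +100.0 mg vitamin C (running total 100.0 mg).
Take 1 serving of broccoli: spends $0.90, +128.0 mg vitamin C (running total 228.0 mg).
Take 0.8435 servings of bell pepper: spends $0.97, +135.0 mg vitamin C (running total 363.0 mg).
Filling greedily by vitamin C-per-dollar is optimal for one linear limit, giving 363.0 mg.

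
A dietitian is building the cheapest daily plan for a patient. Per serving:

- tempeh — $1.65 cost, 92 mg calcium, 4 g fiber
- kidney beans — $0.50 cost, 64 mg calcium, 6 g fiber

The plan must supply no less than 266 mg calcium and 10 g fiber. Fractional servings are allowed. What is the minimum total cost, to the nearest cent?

$2.08

For a min-cost LP with two ≥-constraints, a basic feasible solution has at most two positive variables.
tempeh only: max(266/92, 10/4) = 2.891 servings → $4.77.
kidney beans only: max(266/64, 10/6) = 4.156 servings → $2.08.
tempeh + kidney beans with both targets exact would need a negative amount; discard.
Cheapest feasible corner: $2.08.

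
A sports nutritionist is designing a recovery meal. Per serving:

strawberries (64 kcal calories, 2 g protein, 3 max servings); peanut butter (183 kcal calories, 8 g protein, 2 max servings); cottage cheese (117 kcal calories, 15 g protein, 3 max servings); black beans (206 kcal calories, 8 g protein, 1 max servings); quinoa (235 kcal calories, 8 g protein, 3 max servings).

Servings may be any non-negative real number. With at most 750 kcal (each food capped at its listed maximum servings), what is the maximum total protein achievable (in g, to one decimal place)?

Protein per kcal: cottage cheese 0.1282, peanut butter 0.04372, black beans 0.03883, quinoa 0.03404, strawberries 0.03125.
Take 3 servings of cottage cheese: uses 351 kcal, +45.0 g protein (running total 45.0 g).
Take 2 servings of peanut butter: uses 366 kcal, +16.0 g protein (running total 61.0 g).
Take 0.1602 servings of black beans: uses 33 kcal, +1.3 g protein (running total 62.3 g).
Filling greedily by protein-per-kcal is optimal for one linear limit, giving 62.3 g.

62.3 g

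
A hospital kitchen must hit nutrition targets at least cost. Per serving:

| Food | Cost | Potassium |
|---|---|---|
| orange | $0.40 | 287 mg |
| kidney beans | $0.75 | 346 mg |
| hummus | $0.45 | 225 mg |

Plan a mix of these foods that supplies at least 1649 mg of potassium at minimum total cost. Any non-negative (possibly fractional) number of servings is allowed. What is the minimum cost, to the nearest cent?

$2.30

Cost per mg of potassium: orange $0.0014, hummus $0.0020, kidney beans $0.0022.
With no serving limits, use only orange: 1649 mg / 287 mg = 5.746 servings × $0.40 = $2.30.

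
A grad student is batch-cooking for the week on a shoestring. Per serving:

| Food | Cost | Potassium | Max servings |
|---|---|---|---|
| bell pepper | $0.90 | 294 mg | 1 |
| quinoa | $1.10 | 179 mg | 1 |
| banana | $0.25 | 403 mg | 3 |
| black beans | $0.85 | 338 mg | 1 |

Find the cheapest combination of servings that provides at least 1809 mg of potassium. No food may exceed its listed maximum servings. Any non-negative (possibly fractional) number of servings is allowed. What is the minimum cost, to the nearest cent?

$2.40

Cost per mg of potassium: banana $0.0006, black beans $0.0025, bell pepper $0.0031, quinoa $0.0061.
Take 3 servings of banana: +1209.0 mg potassium for $0.75 (total $0.75, still need 600.0 mg).
Take 1 serving of black beans: +338.0 mg potassium for $0.85 (total $1.60, still need 262.0 mg).
Take 0.8912 servings of bell pepper: +262.0 mg potassium for $0.80 (total $2.40, still need 0.0 mg).
Filling from the cheapest source first is optimal under one linear minimum: $2.40.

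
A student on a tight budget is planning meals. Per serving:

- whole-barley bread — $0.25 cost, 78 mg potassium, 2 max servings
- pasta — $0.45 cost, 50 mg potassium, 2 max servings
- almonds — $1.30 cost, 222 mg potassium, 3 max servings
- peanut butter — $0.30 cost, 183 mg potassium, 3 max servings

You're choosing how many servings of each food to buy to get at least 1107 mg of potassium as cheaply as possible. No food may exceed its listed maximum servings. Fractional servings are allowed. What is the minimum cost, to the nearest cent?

$3.75

Cost per mg of potassium: peanut butter $0.0016, whole-barley bread $0.0032, almonds $0.0059, pasta $0.0090.
Take 3 servings of peanut butter: +549.0 mg potassium for $0.90 (total $0.90, still need 558.0 mg).
Take 2 servings of whole-barley bread: +156.0 mg potassium for $0.50 (total $1.40, still need 402.0 mg).
Take 1.811 servings of almonds: +402.0 mg potassium for $2.35 (total $3.75, still need 0.0 mg).
Greedy by cheapest-per-mg is optimal for a single linear constraint, so the minimum cost is $3.75.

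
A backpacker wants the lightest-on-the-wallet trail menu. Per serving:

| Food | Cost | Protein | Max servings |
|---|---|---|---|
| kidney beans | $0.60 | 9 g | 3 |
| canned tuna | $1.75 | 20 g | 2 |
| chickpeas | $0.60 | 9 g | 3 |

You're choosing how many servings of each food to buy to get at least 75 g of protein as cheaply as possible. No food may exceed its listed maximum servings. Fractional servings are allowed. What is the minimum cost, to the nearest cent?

$5.44

Cost per g of protein: kidney beans $0.0667, chickpeas $0.0667, canned tuna $0.0875.
Take 3 servings of kidney beans: +27.0 g protein for $1.80 (total $1.80, still need 48.0 g).
Take 3 servings of chickpeas: +27.0 g protein for $1.80 (total $3.60, still need 21.0 g).
Take 1.05 servings of canned tuna: +21.0 g protein for $1.84 (total $5.44, still need 0.0 g).
Greedy by cheapest-per-g is optimal for a single linear constraint, so the minimum cost is $5.44.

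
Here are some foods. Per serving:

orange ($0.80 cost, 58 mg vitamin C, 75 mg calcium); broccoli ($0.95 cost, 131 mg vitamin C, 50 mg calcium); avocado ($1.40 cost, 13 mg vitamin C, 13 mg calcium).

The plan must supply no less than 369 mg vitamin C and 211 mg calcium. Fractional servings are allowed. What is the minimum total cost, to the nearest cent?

$3.18

At the optimum either one food covers both requirements or two foods hit both targets exactly; no other combination can be cheaper.
orange only: max(369/58, 211/75) = 6.362 servings → $5.09.
broccoli only: max(369/131, 211/50) = 4.22 servings → $4.01.
avocado only: max(369/13, 211/13) = 28.38 servings → $39.74.
orange + broccoli with both tight: 1.327 servings and 2.229 servings → $3.18.
orange + avocado: intersection lies outside the first quadrant.
broccoli + avocado with both tight: 1.951 servings and 8.728 servings → $14.07.
Cheapest feasible corner: $3.18.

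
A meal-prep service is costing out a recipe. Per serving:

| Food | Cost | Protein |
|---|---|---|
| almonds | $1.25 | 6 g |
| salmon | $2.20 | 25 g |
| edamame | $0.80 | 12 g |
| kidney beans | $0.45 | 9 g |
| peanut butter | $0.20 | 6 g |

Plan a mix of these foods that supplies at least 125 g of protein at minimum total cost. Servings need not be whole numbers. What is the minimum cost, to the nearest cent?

$4.17

Cost per g of protein: peanut butter $0.0333, kidney beans $0.0500, edamame $0.0667, salmon $0.0880, almonds $0.2083.
With no serving limits, use only peanut butter: 125 g / 6 g = 20.83 servings × $0.20 = $4.17.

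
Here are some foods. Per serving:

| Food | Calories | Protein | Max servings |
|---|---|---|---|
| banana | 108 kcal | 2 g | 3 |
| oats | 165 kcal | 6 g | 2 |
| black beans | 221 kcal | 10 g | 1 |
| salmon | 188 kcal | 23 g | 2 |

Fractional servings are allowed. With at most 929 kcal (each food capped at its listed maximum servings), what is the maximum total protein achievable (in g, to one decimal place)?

Protein per kcal: salmon 0.1223, black beans 0.04525, oats 0.03636, banana 0.01852.
Take 2 servings of salmon: uses 376 kcal, +46.0 g protein (running total 46.0 g).
Take 1 serving of black beans: uses 221 kcal, +10.0 g protein (running total 56.0 g).
Take 2 servings of oats: uses 330 kcal, +12.0 g protein (running total 68.0 g).
Take 0.01852 servings of banana: uses 2 kcal, +0.0 g protein (running total 68.0 g).
Greedy by best ratio exhausts the calories allowance optimally: 68.0 g.

68.0 g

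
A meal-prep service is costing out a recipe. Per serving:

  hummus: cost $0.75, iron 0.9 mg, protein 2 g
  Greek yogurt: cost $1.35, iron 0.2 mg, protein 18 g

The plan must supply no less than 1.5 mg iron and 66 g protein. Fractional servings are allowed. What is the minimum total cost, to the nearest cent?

$5.47

This is a tiny linear program; its minimum lies at a vertex of the feasible set. List the vertices and price them.
hummus only: max(1.5/0.9, 66/2) = 33 servings → $24.75.
Greek yogurt only: max(1.5/0.2, 66/18) = 7.5 servings → $10.12.
hummus + Greek yogurt with both tight: 0.8734 servings and 3.57 servings → $5.47.
Cheapest feasible corner: $5.47.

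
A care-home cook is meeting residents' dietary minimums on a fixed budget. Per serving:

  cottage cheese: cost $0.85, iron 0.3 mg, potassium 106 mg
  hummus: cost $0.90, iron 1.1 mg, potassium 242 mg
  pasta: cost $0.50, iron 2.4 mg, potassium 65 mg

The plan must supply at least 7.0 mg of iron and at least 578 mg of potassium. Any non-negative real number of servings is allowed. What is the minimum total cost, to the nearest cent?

$2.69

The cheapest plan sits at a corner of the feasible region — with two constraints it uses at most two foods.
cottage cheese only: max(7.0/0.3, 578/106) = 23.33 servings → $19.83.
hummus only: max(7.0/1.1, 578/242) = 6.364 servings → $5.73.
pasta only: max(7.0/2.4, 578/65) = 8.892 servings → $4.45.
cottage cheese + hummus with both targets exact would need a negative amount; discard.
cottage cheese + pasta with both tight: 3.968 servings and 2.421 servings → $4.58.
hummus + pasta with both tight: 1.83 servings and 2.078 servings → $2.69.
Cheapest feasible corner: $2.69.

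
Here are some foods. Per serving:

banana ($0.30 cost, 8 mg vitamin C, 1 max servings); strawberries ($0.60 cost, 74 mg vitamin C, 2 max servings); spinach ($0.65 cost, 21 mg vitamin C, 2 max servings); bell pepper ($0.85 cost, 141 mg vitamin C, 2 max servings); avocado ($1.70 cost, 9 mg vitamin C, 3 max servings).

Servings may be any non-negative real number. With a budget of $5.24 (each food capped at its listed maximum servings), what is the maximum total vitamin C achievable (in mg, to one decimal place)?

483.9 mg

Vitamin C per dollar: bell pepper 165.9, strawberries 123.3, spinach 32.31, banana 26.67, avocado 5.294.
Take 2 servings of bell pepper: spends $1.70, +282.0 mg vitamin C (running total 282.0 mg).
Take 2 servings of strawberries: spends $1.20, +148.0 mg vitamin C (running total 430.0 mg).
Take 2 servings of spinach: spends $1.30, +42.0 mg vitamin C (running total 472.0 mg).
Take 1 serving of banana: spends $0.30, +8.0 mg vitamin C (running total 480.0 mg).
Take 0.4353 servings of avocado: spends $0.74, +3.9 mg vitamin C (running total 483.9 mg).
Greedy by best ratio exhausts the cost allowance optimally: 483.9 mg.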